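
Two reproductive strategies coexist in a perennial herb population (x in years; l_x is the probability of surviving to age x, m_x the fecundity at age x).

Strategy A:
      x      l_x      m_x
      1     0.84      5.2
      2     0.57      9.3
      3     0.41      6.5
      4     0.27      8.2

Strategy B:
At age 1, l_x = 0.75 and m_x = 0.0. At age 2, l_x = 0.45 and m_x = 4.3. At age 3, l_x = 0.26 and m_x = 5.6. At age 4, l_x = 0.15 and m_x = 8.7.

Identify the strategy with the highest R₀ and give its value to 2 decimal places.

Strategy A: R₀ = 0.84×5.2 + 0.57×9.3 + 0.41×6.5 + 0.27×8.2 = 14.5480
Strategy B: R₀ = 0.75×0.0 + 0.45×4.3 + 0.26×5.6 + 0.15×8.7 = 4.6960
Highest R₀: strategy A with 14.5480.

14.55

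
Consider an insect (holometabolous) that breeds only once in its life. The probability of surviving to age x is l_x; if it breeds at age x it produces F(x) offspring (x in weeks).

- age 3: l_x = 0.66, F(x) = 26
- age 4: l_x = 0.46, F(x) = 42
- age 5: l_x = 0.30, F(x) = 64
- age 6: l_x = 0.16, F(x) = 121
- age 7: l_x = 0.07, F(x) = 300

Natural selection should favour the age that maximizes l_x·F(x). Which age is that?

Expected offspring if breeding at age x = l_x × F(x):
  age 3: 0.66 × 26 = 17.160
  age 4: 0.46 × 42 = 19.320
  age 5: 0.30 × 64 = 19.200
  age 6: 0.16 × 121 = 19.360
  age 7: 0.07 × 300 = 21.000
Maximum at age 7 (21.000).

7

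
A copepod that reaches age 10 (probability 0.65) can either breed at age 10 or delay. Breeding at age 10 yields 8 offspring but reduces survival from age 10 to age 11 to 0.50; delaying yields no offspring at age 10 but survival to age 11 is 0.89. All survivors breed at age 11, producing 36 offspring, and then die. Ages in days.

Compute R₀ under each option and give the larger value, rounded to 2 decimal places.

breed at age 10: R₀ = 0.65 × (8 + 0.50 × 36) = 0.65 × 26.0000 = 16.9000
delay to age 11: R₀ = 0.65 × (0.89 × 36) = 0.65 × 32.0400 = 20.8260
Higher: delay to age 11 (20.8260).

20.83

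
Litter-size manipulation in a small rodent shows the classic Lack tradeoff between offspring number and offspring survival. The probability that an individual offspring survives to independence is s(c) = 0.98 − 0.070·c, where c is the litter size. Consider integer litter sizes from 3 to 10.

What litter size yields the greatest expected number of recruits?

7

Expected recruits = c × s(c):
  c=3: 3 × 0.770 = 2.310
  c=4: 4 × 0.700 = 2.800
  c=5: 5 × 0.630 = 3.150
  c=6: 6 × 0.560 = 3.360
  c=7: 7 × 0.490 = 3.430
  c=8: 8 × 0.420 = 3.360
  c=9: 9 × 0.350 = 3.150
  c=10: 10 × 0.280 = 2.800
Maximum at c = 7 (3.430 recruits).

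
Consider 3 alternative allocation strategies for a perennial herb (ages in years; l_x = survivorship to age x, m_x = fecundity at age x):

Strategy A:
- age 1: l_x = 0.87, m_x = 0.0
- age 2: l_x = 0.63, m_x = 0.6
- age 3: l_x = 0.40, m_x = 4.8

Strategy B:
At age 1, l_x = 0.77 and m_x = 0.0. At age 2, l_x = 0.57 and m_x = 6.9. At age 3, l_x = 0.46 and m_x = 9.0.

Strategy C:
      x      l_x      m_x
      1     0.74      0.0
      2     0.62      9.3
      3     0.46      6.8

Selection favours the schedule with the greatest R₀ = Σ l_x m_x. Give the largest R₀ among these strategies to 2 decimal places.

8.89

Strategy A: R₀ = 0.87×0.0 + 0.63×0.6 + 0.40×4.8 = 2.2980
Strategy B: R₀ = 0.77×0.0 + 0.57×6.9 + 0.46×9.0 = 8.0730
Strategy C: R₀ = 0.74×0.0 + 0.62×9.3 + 0.46×6.8 = 8.8940
Highest R₀: strategy C with 8.8940.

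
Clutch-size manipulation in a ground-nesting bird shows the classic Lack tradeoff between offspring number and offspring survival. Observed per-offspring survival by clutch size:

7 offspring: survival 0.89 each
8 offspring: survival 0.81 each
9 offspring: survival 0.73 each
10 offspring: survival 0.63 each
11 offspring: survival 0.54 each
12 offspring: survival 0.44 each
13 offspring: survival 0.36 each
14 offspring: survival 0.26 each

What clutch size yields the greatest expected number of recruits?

9

Expected recruits = c × s(c):
  c=7: 7 × 0.89 = 6.230
  c=8: 8 × 0.81 = 6.480
  c=9: 9 × 0.73 = 6.570
  c=10: 10 × 0.63 = 6.300
  c=11: 11 × 0.54 = 5.940
  c=12: 12 × 0.44 = 5.280
  c=13: 13 × 0.36 = 4.680
  c=14: 14 × 0.26 = 3.640
Maximum at c = 9 (6.570 recruits).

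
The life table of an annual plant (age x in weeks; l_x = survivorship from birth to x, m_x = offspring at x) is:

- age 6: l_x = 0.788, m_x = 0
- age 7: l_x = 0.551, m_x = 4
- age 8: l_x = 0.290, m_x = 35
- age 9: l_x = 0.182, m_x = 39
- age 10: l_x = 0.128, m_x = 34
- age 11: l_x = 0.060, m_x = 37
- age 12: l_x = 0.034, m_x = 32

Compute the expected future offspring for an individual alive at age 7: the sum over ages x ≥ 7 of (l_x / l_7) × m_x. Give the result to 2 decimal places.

49.21

l_7 = 0.551. Conditional survival from age 7 to x is l_x / l_7.
  x=7: (0.551/0.551) × 4 = 4.0000
  x=8: (0.290/0.551) × 35 = 18.4211
  x=9: (0.182/0.551) × 39 = 12.8820
  x=10: (0.128/0.551) × 34 = 7.8984
  x=11: (0.060/0.551) × 37 = 4.0290
  x=12: (0.034/0.551) × 32 = 1.9746
Sum = 4.0000 + 18.4211 + 12.8820 + 7.8984 + 4.0290 + 1.9746 = 49.2051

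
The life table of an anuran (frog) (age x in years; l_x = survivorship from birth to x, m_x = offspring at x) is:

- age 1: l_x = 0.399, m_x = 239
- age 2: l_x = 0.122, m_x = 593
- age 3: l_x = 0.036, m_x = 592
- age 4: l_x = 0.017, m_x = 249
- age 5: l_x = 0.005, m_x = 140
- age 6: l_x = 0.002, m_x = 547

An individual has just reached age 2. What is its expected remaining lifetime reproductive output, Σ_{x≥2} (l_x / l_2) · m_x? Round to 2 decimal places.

l_2 = 0.122. Conditional survival from age 2 to x is l_x / l_2.
  x=2: (0.122/0.122) × 593 = 593.0000
  x=3: (0.036/0.122) × 592 = 174.6885
  x=4: (0.017/0.122) × 249 = 34.6967
  x=5: (0.005/0.122) × 140 = 5.7377
  x=6: (0.002/0.122) × 547 = 8.9672
Sum = 593.0000 + 174.6885 + 34.6967 + 5.7377 + 8.9672 = 817.0902

817.09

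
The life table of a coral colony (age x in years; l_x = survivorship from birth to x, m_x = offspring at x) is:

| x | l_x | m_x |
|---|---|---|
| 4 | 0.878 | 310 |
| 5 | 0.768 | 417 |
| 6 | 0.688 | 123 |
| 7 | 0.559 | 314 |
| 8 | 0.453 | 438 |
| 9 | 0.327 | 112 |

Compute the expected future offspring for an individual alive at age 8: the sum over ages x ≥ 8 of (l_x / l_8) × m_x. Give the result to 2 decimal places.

l_8 = 0.453. Conditional survival from age 8 to x is l_x / l_8.
  x=8: (0.453/0.453) × 438 = 438.0000
  x=9: (0.327/0.453) × 112 = 80.8477
Sum = 438.0000 + 80.8477 = 518.8477

518.85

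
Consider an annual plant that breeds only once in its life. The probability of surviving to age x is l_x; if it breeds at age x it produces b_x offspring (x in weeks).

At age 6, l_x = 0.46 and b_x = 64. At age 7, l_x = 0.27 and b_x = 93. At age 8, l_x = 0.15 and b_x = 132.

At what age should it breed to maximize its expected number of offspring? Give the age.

Expected offspring if breeding at age x = l_x × b_x:
  age 6: 0.46 × 64 = 29.440
  age 7: 0.27 × 93 = 25.110
  age 8: 0.15 × 132 = 19.800
Maximum at age 6 (29.440).

6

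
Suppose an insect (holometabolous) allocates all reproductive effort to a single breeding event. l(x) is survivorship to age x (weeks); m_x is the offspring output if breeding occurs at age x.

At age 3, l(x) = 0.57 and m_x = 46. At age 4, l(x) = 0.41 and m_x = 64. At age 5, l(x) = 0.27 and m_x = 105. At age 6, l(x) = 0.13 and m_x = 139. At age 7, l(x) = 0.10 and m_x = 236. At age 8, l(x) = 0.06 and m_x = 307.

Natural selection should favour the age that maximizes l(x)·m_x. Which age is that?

5

Expected offspring if breeding at age x = l(x) × m_x:
  age 3: 0.57 × 46 = 26.220
  age 4: 0.41 × 64 = 26.240
  age 5: 0.27 × 105 = 28.350
  age 6: 0.13 × 139 = 18.070
  age 7: 0.10 × 236 = 23.600
  age 8: 0.06 × 307 = 18.420
Maximum at age 5 (28.350).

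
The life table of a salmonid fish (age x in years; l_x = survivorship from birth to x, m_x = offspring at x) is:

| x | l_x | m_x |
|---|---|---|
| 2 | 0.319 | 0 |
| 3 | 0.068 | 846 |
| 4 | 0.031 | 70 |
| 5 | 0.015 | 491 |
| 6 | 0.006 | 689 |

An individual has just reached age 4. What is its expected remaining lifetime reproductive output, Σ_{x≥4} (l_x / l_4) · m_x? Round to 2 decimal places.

440.94

l_4 = 0.031. Conditional survival from age 4 to x is l_x / l_4.
  x=4: (0.031/0.031) × 70 = 70.0000
  x=5: (0.015/0.031) × 491 = 237.5806
  x=6: (0.006/0.031) × 689 = 133.3548
Sum = 70.0000 + 237.5806 + 133.3548 = 440.9355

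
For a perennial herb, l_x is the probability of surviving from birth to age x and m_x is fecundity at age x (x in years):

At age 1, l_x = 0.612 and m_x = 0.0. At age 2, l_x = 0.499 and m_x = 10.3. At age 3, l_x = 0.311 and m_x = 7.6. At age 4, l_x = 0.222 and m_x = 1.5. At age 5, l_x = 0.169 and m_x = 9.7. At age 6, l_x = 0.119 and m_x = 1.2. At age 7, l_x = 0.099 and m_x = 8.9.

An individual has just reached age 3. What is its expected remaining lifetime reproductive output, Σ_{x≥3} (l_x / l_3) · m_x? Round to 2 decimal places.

l_3 = 0.311. Conditional survival from age 3 to x is l_x / l_3.
  x=3: (0.311/0.311) × 7.6 = 7.6000
  x=4: (0.222/0.311) × 1.5 = 1.0707
  x=5: (0.169/0.311) × 9.7 = 5.2711
  x=6: (0.119/0.311) × 1.2 = 0.4592
  x=7: (0.099/0.311) × 8.9 = 2.8331
Sum = 7.6000 + 1.0707 + 5.2711 + 0.4592 + 2.8331 = 17.2341

17.23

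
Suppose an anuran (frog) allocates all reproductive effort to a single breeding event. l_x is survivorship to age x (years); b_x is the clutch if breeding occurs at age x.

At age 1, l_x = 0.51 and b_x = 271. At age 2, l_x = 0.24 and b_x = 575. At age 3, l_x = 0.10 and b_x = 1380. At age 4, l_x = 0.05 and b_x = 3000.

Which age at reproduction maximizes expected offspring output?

4

Expected offspring if breeding at age x = l_x × b_x:
  age 1: 0.51 × 271 = 138.210
  age 2: 0.24 × 575 = 138.000
  age 3: 0.10 × 1380 = 138.000
  age 4: 0.05 × 3000 = 150.000
Maximum at age 4 (150.000).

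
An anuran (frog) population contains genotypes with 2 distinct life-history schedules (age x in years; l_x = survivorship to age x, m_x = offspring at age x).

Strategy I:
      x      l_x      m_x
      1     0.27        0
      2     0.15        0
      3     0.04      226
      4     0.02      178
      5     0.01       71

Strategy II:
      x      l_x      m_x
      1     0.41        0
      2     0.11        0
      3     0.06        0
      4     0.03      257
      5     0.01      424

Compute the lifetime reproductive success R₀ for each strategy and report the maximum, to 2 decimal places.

Strategy I: R₀ = 0.27×0 + 0.15×0 + 0.04×226 + 0.02×178 + 0.01×71 = 13.3100
Strategy II: R₀ = 0.41×0 + 0.11×0 + 0.06×0 + 0.03×257 + 0.01×424 = 11.9500
Highest R₀: strategy I with 13.3100.

13.31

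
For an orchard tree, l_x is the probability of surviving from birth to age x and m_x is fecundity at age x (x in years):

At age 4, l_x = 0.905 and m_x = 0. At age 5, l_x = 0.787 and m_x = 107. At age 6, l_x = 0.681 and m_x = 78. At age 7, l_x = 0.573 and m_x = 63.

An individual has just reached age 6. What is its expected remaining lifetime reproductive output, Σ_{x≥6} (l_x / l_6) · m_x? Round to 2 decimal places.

131.01

l_6 = 0.681. Conditional survival from age 6 to x is l_x / l_6.
  x=6: (0.681/0.681) × 78 = 78.0000
  x=7: (0.573/0.681) × 63 = 53.0088
Sum = 78.0000 + 53.0088 = 131.0088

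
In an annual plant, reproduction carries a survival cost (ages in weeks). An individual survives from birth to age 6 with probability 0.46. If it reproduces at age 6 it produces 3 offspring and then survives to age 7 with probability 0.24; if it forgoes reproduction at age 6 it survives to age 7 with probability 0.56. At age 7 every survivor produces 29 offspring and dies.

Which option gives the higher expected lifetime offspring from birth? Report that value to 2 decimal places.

breed at age 6: R₀ = 0.46 × (3 + 0.24 × 29) = 0.46 × 9.9600 = 4.5816
delay to age 7: R₀ = 0.46 × (0.56 × 29) = 0.46 × 16.2400 = 7.4704
Higher: delay to age 7 (7.4704).

7.47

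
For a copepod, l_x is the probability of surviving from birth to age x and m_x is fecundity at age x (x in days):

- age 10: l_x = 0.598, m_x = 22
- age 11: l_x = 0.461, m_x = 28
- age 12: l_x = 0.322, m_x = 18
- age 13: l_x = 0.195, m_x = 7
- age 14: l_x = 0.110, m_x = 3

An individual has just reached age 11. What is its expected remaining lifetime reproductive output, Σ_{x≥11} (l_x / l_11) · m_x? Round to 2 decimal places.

44.25

l_11 = 0.461. Conditional survival from age 11 to x is l_x / l_11.
  x=11: (0.461/0.461) × 28 = 28.0000
  x=12: (0.322/0.461) × 18 = 12.5727
  x=13: (0.195/0.461) × 7 = 2.9610
  x=14: (0.110/0.461) × 3 = 0.7158
Sum = 28.0000 + 12.5727 + 2.9610 + 0.7158 = 44.2495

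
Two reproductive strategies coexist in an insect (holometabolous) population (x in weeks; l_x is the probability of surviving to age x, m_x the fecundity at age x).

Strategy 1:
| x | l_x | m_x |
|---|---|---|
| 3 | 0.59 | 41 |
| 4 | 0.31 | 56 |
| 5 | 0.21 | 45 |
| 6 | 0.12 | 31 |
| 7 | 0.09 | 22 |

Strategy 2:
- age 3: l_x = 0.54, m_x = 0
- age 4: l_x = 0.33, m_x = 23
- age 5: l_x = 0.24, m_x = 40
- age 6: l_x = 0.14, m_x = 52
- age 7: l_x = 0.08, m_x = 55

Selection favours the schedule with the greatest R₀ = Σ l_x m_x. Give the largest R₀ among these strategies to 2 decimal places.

Strategy 1: R₀ = 0.59×41 + 0.31×56 + 0.21×45 + 0.12×31 + 0.09×22 = 56.7000
Strategy 2: R₀ = 0.54×0 + 0.33×23 + 0.24×40 + 0.14×52 + 0.08×55 = 28.8700
Highest R₀: strategy 1 with 56.7000.

56.70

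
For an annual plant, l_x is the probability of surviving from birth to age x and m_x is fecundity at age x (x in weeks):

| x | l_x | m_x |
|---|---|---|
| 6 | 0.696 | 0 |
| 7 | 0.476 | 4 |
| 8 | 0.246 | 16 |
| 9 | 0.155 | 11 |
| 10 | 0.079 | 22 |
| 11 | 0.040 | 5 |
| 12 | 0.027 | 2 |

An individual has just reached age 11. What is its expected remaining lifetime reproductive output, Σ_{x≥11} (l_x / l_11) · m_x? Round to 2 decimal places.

6.35

l_11 = 0.040. Conditional survival from age 11 to x is l_x / l_11.
  x=11: (0.040/0.040) × 5 = 5.0000
  x=12: (0.027/0.040) × 2 = 1.3500
Sum = 5.0000 + 1.3500 = 6.3500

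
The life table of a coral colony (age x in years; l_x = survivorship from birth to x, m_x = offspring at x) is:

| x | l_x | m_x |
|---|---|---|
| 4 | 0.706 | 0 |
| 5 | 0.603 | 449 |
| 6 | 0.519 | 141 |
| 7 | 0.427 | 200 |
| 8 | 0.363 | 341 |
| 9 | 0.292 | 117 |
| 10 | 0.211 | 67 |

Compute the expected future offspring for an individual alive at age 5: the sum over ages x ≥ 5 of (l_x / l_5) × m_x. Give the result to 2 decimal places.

l_5 = 0.603. Conditional survival from age 5 to x is l_x / l_5.
  x=5: (0.603/0.603) × 449 = 449.0000
  x=6: (0.519/0.603) × 141 = 121.3582
  x=7: (0.427/0.603) × 200 = 141.6252
  x=8: (0.363/0.603) × 341 = 205.2786
  x=9: (0.292/0.603) × 117 = 56.6567
  x=10: (0.211/0.603) × 67 = 23.4444
Sum = 449.0000 + 121.3582 + 141.6252 + 205.2786 + 56.6567 + 23.4444 = 997.3632

997.36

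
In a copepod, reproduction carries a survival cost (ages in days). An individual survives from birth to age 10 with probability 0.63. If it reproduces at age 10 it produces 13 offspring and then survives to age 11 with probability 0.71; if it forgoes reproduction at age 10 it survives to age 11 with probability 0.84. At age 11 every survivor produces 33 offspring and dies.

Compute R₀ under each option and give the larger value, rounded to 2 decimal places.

breed at age 10: R₀ = 0.63 × (13 + 0.71 × 33) = 0.63 × 36.4300 = 22.9509
delay to age 11: R₀ = 0.63 × (0.84 × 33) = 0.63 × 27.7200 = 17.4636
Higher: breed at age 10 (22.9509).

22.95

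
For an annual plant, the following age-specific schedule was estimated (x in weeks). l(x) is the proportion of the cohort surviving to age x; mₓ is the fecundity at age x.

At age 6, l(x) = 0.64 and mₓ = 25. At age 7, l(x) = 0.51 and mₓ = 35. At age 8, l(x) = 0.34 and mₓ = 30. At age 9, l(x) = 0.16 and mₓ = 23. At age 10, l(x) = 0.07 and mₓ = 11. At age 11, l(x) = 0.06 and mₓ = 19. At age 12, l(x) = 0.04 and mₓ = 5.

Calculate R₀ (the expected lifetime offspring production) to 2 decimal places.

49.84

R₀ = Σ l(x) mₓ:
  age 6: 0.64 × 25 = 16.0000
  age 7: 0.51 × 35 = 17.8500
  age 8: 0.34 × 30 = 10.2000
  age 9: 0.16 × 23 = 3.6800
  age 10: 0.07 × 11 = 0.7700
  age 11: 0.06 × 19 = 1.1400
  age 12: 0.04 × 5 = 0.2000
R₀ = 16.0000 + 17.8500 + 10.2000 + 3.6800 + 0.7700 + 1.1400 + 0.2000 = 49.8400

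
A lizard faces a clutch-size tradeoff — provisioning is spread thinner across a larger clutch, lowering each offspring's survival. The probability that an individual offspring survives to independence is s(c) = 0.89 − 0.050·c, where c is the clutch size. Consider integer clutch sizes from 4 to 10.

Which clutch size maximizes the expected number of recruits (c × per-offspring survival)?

Expected recruits = c × s(c):
  c=4: 4 × 0.690 = 2.760
  c=5: 5 × 0.640 = 3.200
  c=6: 6 × 0.590 = 3.540
  c=7: 7 × 0.540 = 3.780
  c=8: 8 × 0.490 = 3.920
  c=9: 9 × 0.440 = 3.960
  c=10: 10 × 0.390 = 3.900
Maximum at c = 9 (3.960 recruits).

9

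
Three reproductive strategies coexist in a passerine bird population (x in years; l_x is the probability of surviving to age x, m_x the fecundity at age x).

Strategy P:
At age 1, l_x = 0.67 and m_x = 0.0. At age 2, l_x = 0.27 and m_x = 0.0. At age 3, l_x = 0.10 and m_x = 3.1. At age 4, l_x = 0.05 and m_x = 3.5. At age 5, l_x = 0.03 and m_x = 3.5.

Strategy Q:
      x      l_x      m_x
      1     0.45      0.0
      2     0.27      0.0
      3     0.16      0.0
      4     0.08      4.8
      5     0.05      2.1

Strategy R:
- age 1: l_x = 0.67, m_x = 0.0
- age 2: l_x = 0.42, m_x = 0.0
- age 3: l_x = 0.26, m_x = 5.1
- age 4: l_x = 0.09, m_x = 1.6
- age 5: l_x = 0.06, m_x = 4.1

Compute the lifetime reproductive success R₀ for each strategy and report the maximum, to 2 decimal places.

1.72

Strategy P: R₀ = 0.67×0.0 + 0.27×0.0 + 0.10×3.1 + 0.05×3.5 + 0.03×3.5 = 0.5900
Strategy Q: R₀ = 0.45×0.0 + 0.27×0.0 + 0.16×0.0 + 0.08×4.8 + 0.05×2.1 = 0.4890
Strategy R: R₀ = 0.67×0.0 + 0.42×0.0 + 0.26×5.1 + 0.09×1.6 + 0.06×4.1 = 1.7160
Highest R₀: strategy R with 1.7160.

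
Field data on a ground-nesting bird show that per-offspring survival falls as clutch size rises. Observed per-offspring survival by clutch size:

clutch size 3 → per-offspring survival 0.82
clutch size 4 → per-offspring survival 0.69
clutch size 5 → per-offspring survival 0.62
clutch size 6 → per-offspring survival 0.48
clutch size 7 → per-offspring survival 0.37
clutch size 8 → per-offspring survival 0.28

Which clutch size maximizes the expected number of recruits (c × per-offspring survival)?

Expected recruits = c × s(c):
  c=3: 3 × 0.82 = 2.460
  c=4: 4 × 0.69 = 2.760
  c=5: 5 × 0.62 = 3.100
  c=6: 6 × 0.48 = 2.880
  c=7: 7 × 0.37 = 2.590
  c=8: 8 × 0.28 = 2.240
Maximum at c = 5 (3.100 recruits).

5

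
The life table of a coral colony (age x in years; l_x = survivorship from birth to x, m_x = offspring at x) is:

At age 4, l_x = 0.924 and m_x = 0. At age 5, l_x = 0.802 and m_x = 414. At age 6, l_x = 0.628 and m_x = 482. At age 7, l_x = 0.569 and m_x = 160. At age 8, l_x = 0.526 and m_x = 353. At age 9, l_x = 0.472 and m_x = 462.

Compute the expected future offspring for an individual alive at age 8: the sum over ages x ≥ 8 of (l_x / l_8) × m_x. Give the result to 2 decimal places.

l_8 = 0.526. Conditional survival from age 8 to x is l_x / l_8.
  x=8: (0.526/0.526) × 353 = 353.0000
  x=9: (0.472/0.526) × 462 = 414.5703
Sum = 353.0000 + 414.5703 = 767.5703

767.57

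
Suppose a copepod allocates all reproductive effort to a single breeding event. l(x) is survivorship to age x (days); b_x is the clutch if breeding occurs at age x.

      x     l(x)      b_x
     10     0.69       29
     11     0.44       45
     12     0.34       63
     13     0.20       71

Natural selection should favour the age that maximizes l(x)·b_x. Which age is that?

12

Expected offspring if breeding at age x = l(x) × b_x:
  age 10: 0.69 × 29 = 20.010
  age 11: 0.44 × 45 = 19.800
  age 12: 0.34 × 63 = 21.420
  age 13: 0.20 × 71 = 14.200
Maximum at age 12 (21.420).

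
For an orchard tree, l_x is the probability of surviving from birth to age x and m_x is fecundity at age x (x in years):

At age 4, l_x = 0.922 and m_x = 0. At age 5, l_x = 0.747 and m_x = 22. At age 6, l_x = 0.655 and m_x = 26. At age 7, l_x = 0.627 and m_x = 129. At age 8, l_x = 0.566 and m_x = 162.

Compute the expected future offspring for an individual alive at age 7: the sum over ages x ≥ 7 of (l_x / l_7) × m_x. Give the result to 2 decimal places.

275.24

l_7 = 0.627. Conditional survival from age 7 to x is l_x / l_7.
  x=7: (0.627/0.627) × 129 = 129.0000
  x=8: (0.566/0.627) × 162 = 146.2392
Sum = 129.0000 + 146.2392 = 275.2392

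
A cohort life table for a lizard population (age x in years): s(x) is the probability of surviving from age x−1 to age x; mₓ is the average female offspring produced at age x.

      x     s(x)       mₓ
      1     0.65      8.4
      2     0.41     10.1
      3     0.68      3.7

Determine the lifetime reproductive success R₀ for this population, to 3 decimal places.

8.822

Survivorship from birth: l_x = s_1·s_2·…·s_x.
  l_1 = 0.65000
  l_2 = 0.26650
  l_3 = 0.18122
R₀ = Σ l_x mₓ:
  age 1: 0.65000 × 8.4 = 5.4600
  age 2: 0.26650 × 10.1 = 2.6917
  age 3: 0.18122 × 3.7 = 0.6705
R₀ = 5.4600 + 2.6917 + 0.6705 = 8.8222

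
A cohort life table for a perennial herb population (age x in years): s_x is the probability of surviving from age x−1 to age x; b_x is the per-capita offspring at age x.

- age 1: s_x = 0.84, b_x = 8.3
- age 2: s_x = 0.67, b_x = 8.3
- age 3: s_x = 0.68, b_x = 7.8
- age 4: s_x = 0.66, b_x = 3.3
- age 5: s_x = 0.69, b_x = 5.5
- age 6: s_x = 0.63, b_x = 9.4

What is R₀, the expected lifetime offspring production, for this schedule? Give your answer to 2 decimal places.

17.45

Survivorship from birth: l_x = s_1·s_2·…·s_x.
  l_1 = 0.84000
  l_2 = 0.56280
  l_3 = 0.38270
  l_4 = 0.25258
  l_5 = 0.17428
  l_6 = 0.10980
R₀ = Σ l_x b_x:
  age 1: 0.84000 × 8.3 = 6.9720
  age 2: 0.56280 × 8.3 = 4.6712
  age 3: 0.38270 × 7.8 = 2.9851
  age 4: 0.25258 × 3.3 = 0.8335
  age 5: 0.17428 × 5.5 = 0.9585
  age 6: 0.10980 × 9.4 = 1.0321
R₀ = 6.9720 + 4.6712 + 2.9851 + 0.8335 + 0.9585 + 1.0321 = 17.4525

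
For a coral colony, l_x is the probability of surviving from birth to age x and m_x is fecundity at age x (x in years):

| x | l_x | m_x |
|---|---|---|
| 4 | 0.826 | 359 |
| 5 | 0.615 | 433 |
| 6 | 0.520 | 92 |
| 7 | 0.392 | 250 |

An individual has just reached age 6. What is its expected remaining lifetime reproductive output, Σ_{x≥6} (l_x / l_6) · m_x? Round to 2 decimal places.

280.46

l_6 = 0.520. Conditional survival from age 6 to x is l_x / l_6.
  x=6: (0.520/0.520) × 92 = 92.0000
  x=7: (0.392/0.520) × 250 = 188.4615
Sum = 92.0000 + 188.4615 = 280.4615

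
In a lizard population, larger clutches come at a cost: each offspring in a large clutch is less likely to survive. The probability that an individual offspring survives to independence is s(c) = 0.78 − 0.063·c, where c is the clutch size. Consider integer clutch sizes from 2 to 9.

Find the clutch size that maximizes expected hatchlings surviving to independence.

Expected hatchlings surviving to independence = c × s(c):
  c=2: 2 × 0.654 = 1.308
  c=3: 3 × 0.591 = 1.773
  c=4: 4 × 0.528 = 2.112
  c=5: 5 × 0.465 = 2.325
  c=6: 6 × 0.402 = 2.412
  c=7: 7 × 0.339 = 2.373
  c=8: 8 × 0.276 = 2.208
  c=9: 9 × 0.213 = 1.917
Maximum at c = 6 (2.412 hatchlings surviving to independence).

6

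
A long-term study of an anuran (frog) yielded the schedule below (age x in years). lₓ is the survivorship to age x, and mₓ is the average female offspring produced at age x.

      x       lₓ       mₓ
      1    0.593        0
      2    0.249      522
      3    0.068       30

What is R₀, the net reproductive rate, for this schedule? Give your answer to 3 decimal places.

132.018

R₀ = Σ lₓ mₓ:
  age 1: 0.593 × 0 = 0.0000
  age 2: 0.249 × 522 = 129.9780
  age 3: 0.068 × 30 = 2.0400
R₀ = 0.0000 + 129.9780 + 2.0400 = 132.0180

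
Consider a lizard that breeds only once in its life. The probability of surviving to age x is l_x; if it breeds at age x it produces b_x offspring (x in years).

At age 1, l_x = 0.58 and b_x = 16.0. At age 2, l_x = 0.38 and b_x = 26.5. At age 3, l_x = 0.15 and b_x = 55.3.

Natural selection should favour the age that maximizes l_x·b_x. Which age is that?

Expected offspring if breeding at age x = l_x × b_x:
  age 1: 0.58 × 16.0 = 9.280
  age 2: 0.38 × 26.5 = 10.070
  age 3: 0.15 × 55.3 = 8.295
Maximum at age 2 (10.070).

2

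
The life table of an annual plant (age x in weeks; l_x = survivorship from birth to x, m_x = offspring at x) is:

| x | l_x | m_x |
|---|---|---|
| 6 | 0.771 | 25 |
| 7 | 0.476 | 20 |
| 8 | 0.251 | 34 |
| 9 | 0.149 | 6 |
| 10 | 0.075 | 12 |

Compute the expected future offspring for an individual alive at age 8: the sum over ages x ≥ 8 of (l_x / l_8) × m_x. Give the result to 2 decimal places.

41.15

l_8 = 0.251. Conditional survival from age 8 to x is l_x / l_8.
  x=8: (0.251/0.251) × 34 = 34.0000
  x=9: (0.149/0.251) × 6 = 3.5618
  x=10: (0.075/0.251) × 12 = 3.5857
Sum = 34.0000 + 3.5618 + 3.5857 = 41.1474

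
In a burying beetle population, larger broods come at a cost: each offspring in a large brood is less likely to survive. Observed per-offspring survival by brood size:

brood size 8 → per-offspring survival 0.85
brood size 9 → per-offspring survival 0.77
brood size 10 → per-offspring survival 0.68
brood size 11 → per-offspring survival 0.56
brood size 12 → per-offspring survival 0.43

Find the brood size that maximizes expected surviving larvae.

9

Expected surviving larvae = c × s(c):
  c=8: 8 × 0.85 = 6.800
  c=9: 9 × 0.77 = 6.930
  c=10: 10 × 0.68 = 6.800
  c=11: 11 × 0.56 = 6.160
  c=12: 12 × 0.43 = 5.160
Maximum at c = 9 (6.930 surviving larvae).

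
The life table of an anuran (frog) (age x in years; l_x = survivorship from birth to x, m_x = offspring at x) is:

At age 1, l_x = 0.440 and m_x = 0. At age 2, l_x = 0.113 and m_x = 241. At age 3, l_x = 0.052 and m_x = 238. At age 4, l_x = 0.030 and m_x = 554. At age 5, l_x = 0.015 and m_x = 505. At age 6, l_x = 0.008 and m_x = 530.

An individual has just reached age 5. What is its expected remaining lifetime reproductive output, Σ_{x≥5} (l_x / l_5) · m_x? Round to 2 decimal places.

l_5 = 0.015. Conditional survival from age 5 to x is l_x / l_5.
  x=5: (0.015/0.015) × 505 = 505.0000
  x=6: (0.008/0.015) × 530 = 282.6667
Sum = 505.0000 + 282.6667 = 787.6667

787.67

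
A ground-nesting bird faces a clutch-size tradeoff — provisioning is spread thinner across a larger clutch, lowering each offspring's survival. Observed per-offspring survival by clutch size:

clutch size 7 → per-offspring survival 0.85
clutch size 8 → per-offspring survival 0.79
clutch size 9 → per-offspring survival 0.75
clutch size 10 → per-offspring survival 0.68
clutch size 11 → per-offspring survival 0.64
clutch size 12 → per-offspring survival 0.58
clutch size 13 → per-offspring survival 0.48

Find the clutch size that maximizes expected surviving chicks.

Expected surviving chicks = c × s(c):
  c=7: 7 × 0.85 = 5.950
  c=8: 8 × 0.79 = 6.320
  c=9: 9 × 0.75 = 6.750
  c=10: 10 × 0.68 = 6.800
  c=11: 11 × 0.64 = 7.040
  c=12: 12 × 0.58 = 6.960
  c=13: 13 × 0.48 = 6.240
Maximum at c = 11 (7.040 surviving chicks).

11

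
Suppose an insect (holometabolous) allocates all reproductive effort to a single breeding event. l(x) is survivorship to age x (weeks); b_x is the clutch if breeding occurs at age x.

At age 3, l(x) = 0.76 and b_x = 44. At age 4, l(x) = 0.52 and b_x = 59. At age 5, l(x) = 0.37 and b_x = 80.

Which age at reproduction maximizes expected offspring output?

3

Expected offspring if breeding at age x = l(x) × b_x:
  age 3: 0.76 × 44 = 33.440
  age 4: 0.52 × 59 = 30.680
  age 5: 0.37 × 80 = 29.600
Maximum at age 3 (33.440).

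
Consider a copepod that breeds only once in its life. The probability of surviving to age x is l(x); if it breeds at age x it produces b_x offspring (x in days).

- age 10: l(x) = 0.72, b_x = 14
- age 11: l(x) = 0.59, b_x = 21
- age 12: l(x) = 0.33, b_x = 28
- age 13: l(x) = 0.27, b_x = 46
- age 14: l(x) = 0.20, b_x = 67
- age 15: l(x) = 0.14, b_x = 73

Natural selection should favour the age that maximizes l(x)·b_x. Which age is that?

14

Expected offspring if breeding at age x = l(x) × b_x:
  age 10: 0.72 × 14 = 10.080
  age 11: 0.59 × 21 = 12.390
  age 12: 0.33 × 28 = 9.240
  age 13: 0.27 × 46 = 12.420
  age 14: 0.20 × 67 = 13.400
  age 15: 0.14 × 73 = 10.220
Maximum at age 14 (13.400).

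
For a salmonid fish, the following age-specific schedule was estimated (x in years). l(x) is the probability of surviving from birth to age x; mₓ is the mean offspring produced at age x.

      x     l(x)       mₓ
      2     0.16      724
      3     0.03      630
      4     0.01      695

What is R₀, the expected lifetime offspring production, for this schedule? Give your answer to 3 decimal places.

R₀ = Σ l(x) mₓ:
  age 2: 0.16 × 724 = 115.8400
  age 3: 0.03 × 630 = 18.9000
  age 4: 0.01 × 695 = 6.9500
R₀ = 115.8400 + 18.9000 + 6.9500 = 141.6900

141.690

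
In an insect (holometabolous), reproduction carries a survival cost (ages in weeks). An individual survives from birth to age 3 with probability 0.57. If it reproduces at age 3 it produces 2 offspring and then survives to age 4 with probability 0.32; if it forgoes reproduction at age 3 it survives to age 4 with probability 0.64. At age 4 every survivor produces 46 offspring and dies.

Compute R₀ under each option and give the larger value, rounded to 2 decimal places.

16.78

breed at age 3: R₀ = 0.57 × (2 + 0.32 × 46) = 0.57 × 16.7200 = 9.5304
delay to age 4: R₀ = 0.57 × (0.64 × 46) = 0.57 × 29.4400 = 16.7808
Higher: delay to age 4 (16.7808).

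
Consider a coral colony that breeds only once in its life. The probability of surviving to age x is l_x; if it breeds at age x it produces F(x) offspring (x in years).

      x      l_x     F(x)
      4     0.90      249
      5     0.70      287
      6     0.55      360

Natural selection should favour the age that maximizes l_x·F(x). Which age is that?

4

Expected offspring if breeding at age x = l_x × F(x):
  age 4: 0.90 × 249 = 224.100
  age 5: 0.70 × 287 = 200.900
  age 6: 0.55 × 360 = 198.000
Maximum at age 4 (224.100).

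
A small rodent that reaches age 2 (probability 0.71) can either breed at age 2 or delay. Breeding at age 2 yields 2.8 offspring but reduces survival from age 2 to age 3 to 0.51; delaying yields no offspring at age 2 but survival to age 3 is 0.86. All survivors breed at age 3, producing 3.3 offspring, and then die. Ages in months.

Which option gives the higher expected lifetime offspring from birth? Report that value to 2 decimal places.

breed at age 2: R₀ = 0.71 × (2.8 + 0.51 × 3.3) = 0.71 × 4.4830 = 3.1829
delay to age 3: R₀ = 0.71 × (0.86 × 3.3) = 0.71 × 2.8380 = 2.0150
Higher: breed at age 2 (3.1829).

3.18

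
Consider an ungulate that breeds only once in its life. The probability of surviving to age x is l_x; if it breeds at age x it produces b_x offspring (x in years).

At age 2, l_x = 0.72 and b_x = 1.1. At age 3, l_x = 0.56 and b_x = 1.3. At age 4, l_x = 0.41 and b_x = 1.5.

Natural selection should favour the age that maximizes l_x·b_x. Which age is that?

Expected offspring if breeding at age x = l_x × b_x:
  age 2: 0.72 × 1.1 = 0.792
  age 3: 0.56 × 1.3 = 0.728
  age 4: 0.41 × 1.5 = 0.615
Maximum at age 2 (0.792).

2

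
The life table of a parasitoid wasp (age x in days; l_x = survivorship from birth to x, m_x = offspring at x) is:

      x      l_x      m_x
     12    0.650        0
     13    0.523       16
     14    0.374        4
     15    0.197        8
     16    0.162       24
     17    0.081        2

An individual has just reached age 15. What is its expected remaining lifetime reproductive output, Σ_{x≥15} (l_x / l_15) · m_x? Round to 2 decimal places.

l_15 = 0.197. Conditional survival from age 15 to x is l_x / l_15.
  x=15: (0.197/0.197) × 8 = 8.0000
  x=16: (0.162/0.197) × 24 = 19.7360
  x=17: (0.081/0.197) × 2 = 0.8223
Sum = 8.0000 + 19.7360 + 0.8223 = 28.5584

28.56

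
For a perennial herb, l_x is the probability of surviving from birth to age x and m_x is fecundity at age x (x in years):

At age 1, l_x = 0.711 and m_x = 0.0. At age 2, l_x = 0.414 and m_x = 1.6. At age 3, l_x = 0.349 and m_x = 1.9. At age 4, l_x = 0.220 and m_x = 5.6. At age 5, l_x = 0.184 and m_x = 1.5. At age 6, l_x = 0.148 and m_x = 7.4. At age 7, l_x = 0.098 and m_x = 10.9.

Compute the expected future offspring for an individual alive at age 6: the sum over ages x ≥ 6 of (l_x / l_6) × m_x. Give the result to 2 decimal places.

14.62

l_6 = 0.148. Conditional survival from age 6 to x is l_x / l_6.
  x=6: (0.148/0.148) × 7.4 = 7.4000
  x=7: (0.098/0.148) × 10.9 = 7.2176
Sum = 7.4000 + 7.2176 = 14.6176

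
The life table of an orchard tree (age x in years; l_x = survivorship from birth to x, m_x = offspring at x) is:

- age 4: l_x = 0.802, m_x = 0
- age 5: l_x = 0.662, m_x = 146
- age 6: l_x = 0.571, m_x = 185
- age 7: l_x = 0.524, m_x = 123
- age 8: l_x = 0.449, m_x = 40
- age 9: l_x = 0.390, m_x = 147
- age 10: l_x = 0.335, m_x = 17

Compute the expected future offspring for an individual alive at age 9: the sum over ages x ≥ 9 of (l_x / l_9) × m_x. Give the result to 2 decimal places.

l_9 = 0.390. Conditional survival from age 9 to x is l_x / l_9.
  x=9: (0.390/0.390) × 147 = 147.0000
  x=10: (0.335/0.390) × 17 = 14.6026
Sum = 147.0000 + 14.6026 = 161.6026

161.60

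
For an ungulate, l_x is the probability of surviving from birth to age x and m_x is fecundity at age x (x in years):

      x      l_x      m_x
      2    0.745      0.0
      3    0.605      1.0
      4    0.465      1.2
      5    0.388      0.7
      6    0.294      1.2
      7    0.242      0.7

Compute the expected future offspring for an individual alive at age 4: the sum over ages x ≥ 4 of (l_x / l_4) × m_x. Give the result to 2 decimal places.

l_4 = 0.465. Conditional survival from age 4 to x is l_x / l_4.
  x=4: (0.465/0.465) × 1.2 = 1.2000
  x=5: (0.388/0.465) × 0.7 = 0.5841
  x=6: (0.294/0.465) × 1.2 = 0.7587
  x=7: (0.242/0.465) × 0.7 = 0.3643
Sum = 1.2000 + 0.5841 + 0.7587 + 0.3643 = 2.9071

2.91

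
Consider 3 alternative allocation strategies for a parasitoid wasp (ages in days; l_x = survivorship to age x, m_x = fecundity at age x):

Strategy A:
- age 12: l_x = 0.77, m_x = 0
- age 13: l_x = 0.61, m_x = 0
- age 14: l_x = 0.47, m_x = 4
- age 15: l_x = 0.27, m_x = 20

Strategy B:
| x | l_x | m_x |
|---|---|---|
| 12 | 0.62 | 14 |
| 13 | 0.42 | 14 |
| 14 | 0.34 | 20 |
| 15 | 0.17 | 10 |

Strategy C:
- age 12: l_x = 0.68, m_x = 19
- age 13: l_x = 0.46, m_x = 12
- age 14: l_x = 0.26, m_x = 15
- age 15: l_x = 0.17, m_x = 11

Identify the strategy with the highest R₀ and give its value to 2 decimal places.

24.21

Strategy A: R₀ = 0.77×0 + 0.61×0 + 0.47×4 + 0.27×20 = 7.2800
Strategy B: R₀ = 0.62×14 + 0.42×14 + 0.34×20 + 0.17×10 = 23.0600
Strategy C: R₀ = 0.68×19 + 0.46×12 + 0.26×15 + 0.17×11 = 24.2100
Highest R₀: strategy C with 24.2100.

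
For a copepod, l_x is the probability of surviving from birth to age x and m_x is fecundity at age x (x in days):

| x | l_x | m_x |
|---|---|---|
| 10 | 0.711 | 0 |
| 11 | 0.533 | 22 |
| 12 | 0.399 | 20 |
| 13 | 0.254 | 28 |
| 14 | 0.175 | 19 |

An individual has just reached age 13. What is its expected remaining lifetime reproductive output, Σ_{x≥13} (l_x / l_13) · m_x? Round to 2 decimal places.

41.09

l_13 = 0.254. Conditional survival from age 13 to x is l_x / l_13.
  x=13: (0.254/0.254) × 28 = 28.0000
  x=14: (0.175/0.254) × 19 = 13.0906
Sum = 28.0000 + 13.0906 = 41.0906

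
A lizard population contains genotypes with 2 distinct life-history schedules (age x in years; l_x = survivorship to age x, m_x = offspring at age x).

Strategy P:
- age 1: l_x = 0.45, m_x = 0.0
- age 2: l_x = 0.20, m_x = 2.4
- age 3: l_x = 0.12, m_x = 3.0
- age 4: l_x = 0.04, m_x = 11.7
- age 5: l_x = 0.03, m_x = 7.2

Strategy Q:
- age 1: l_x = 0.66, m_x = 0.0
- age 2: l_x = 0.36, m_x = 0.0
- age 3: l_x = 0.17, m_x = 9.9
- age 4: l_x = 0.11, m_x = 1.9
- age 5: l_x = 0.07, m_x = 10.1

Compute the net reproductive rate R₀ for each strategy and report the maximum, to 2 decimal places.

Strategy P: R₀ = 0.45×0.0 + 0.20×2.4 + 0.12×3.0 + 0.04×11.7 + 0.03×7.2 = 1.5240
Strategy Q: R₀ = 0.66×0.0 + 0.36×0.0 + 0.17×9.9 + 0.11×1.9 + 0.07×10.1 = 2.5990
Highest R₀: strategy Q with 2.5990.

2.60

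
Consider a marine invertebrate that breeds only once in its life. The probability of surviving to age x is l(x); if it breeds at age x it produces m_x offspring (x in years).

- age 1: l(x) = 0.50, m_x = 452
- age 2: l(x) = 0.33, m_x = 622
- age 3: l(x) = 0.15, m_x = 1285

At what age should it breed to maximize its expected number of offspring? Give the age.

Expected offspring if breeding at age x = l(x) × m_x:
  age 1: 0.50 × 452 = 226.000
  age 2: 0.33 × 622 = 205.260
  age 3: 0.15 × 1285 = 192.750
Maximum at age 1 (226.000).

1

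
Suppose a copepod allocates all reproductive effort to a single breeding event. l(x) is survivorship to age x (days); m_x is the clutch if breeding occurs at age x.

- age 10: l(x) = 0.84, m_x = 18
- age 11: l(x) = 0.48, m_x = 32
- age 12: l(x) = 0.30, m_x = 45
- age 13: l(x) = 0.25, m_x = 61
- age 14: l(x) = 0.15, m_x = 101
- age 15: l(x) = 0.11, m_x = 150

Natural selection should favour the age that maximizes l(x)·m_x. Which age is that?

Expected offspring if breeding at age x = l(x) × m_x:
  age 10: 0.84 × 18 = 15.120
  age 11: 0.48 × 32 = 15.360
  age 12: 0.30 × 45 = 13.500
  age 13: 0.25 × 61 = 15.250
  age 14: 0.15 × 101 = 15.150
  age 15: 0.11 × 150 = 16.500
Maximum at age 15 (16.500).

15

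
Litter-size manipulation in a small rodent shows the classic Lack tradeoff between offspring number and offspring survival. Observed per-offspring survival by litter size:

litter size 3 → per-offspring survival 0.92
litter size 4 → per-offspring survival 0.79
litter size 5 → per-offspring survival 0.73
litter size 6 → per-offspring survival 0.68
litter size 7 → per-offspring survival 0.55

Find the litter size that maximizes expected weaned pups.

6

Expected weaned pups = c × s(c):
  c=3: 3 × 0.92 = 2.760
  c=4: 4 × 0.79 = 3.160
  c=5: 5 × 0.73 = 3.650
  c=6: 6 × 0.68 = 4.080
  c=7: 7 × 0.55 = 3.850
Maximum at c = 6 (4.080 weaned pups).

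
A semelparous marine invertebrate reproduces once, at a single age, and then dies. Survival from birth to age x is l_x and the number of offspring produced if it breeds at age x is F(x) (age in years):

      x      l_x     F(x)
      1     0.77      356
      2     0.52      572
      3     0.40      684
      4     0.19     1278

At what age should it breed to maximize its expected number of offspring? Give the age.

Expected offspring if breeding at age x = l_x × F(x):
  age 1: 0.77 × 356 = 274.120
  age 2: 0.52 × 572 = 297.440
  age 3: 0.40 × 684 = 273.600
  age 4: 0.19 × 1278 = 242.820
Maximum at age 2 (297.440).

2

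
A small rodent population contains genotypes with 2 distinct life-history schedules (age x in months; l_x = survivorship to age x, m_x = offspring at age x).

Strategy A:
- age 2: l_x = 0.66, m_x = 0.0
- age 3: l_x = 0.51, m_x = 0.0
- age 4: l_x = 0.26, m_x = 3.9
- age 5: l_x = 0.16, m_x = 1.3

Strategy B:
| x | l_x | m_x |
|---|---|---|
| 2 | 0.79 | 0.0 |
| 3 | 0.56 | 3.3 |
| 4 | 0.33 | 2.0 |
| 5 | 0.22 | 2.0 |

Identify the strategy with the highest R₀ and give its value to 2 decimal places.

Strategy A: R₀ = 0.66×0.0 + 0.51×0.0 + 0.26×3.9 + 0.16×1.3 = 1.2220
Strategy B: R₀ = 0.79×0.0 + 0.56×3.3 + 0.33×2.0 + 0.22×2.0 = 2.9480
Highest R₀: strategy B with 2.9480.

2.95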